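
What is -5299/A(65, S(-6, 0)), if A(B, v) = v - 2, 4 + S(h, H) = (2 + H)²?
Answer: 5299/2 ≈ 2649.5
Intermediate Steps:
S(h, H) = -4 + (2 + H)²
A(B, v) = -2 + v
-5299/A(65, S(-6, 0)) = -5299/(-2 + 0*(4 + 0)) = -5299/(-2 + 0*4) = -5299/(-2 + 0) = -5299/(-2) = -5299*(-½) = 5299/2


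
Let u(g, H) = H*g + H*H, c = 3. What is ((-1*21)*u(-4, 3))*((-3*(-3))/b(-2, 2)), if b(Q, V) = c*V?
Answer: 189/2 ≈ 94.500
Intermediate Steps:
u(g, H) = H² + H*g (u(g, H) = H*g + H² = H² + H*g)
b(Q, V) = 3*V
((-1*21)*u(-4, 3))*((-3*(-3))/b(-2, 2)) = ((-1*21)*(3*(3 - 4)))*((-3*(-3))/((3*2))) = (-63*(-1))*(9/6) = (-21*(-3))*(9*(⅙)) = 63*(3/2) = 189/2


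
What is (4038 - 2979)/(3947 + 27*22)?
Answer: 1059/4541 ≈ 0.23321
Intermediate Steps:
(4038 - 2979)/(3947 + 27*22) = 1059/(3947 + 594) = 1059/4541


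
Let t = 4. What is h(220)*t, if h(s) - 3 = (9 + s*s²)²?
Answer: 453520382656336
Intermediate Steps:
h(s) = 3 + (9 + s³)² (h(s) = 3 + (9 + s*s²)² = 3 + (9 + s³)²)
h(220)*t = (3 + (9 + 220³)²)*4 = (3 + (9 + 10648000)²)*4 = (3 + 10648009²)*4 = (3 + 113380095664081)*4 = 113380095664084*4 = 453520382656336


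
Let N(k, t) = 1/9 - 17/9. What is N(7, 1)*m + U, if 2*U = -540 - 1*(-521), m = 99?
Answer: -371/2 ≈ -185.50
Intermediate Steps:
U = -19/2 (U = (-540 - 1*(-521))/2 = (-540 + 521)/2 = (½)*(-19) = -19/2 ≈ -9.5000)
N(k, t) = -16/9 (N(k, t) = 1*(⅑) - 17*⅑ = ⅑ - 17/9 = -16/9)
N(7, 1)*m + U = -16/9*99 - 19/2 = -176 - 19/2 = -371/2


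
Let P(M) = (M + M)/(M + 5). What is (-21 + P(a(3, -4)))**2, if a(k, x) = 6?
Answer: 47961/121 ≈ 396.37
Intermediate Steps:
P(M) = 2*M/(5 + M) (P(M) = (2*M)/(5 + M) = 2*M/(5 + M))
(-21 + P(a(3, -4)))**2 = (-21 + 2*6/(5 + 6))**2 = (-21 + 2*6/11)**2 = (-21 + 2*6*(1/11))**2 = (-21 + 12/11)**2 = (-219/11)**2 = 47961/121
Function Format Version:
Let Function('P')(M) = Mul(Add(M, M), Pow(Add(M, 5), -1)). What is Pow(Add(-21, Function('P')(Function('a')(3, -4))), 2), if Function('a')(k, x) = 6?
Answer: Rational(47961, 121) ≈ 396.37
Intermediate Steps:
Function('P')(M) = Mul(2, M, Pow(Add(5, M), -1)) (Function('P')(M) = Mul(Mul(2, M), Pow(Add(5, M), -1)) = Mul(2, M, Pow(Add(5, M), -1)))
Pow(Add(-21, Function('P')(Function('a')(3, -4))), 2) = Pow(Add(-21, Mul(2, 6, Pow(Add(5, 6), -1))), 2) = Pow(Add(-21, Mul(2, 6, Pow(11, -1))), 2) = Pow(Add(-21, Mul(2, 6, Rational(1, 11))), 2) = Pow(Add(-21, Rational(12, 11)), 2) = Pow(Rational(-219, 11), 2) = Rational(47961, 121)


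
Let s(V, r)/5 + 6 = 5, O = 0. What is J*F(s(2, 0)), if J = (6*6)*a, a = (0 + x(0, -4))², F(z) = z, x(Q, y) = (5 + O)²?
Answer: -112500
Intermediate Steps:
s(V, r) = -5 (s(V, r) = -30 + 5*5 = -30 + 25 = -5)
x(Q, y) = 25 (x(Q, y) = (5 + 0)² = 5² = 25)
a = 625 (a = (0 + 25)² = 25² = 625)
J = 22500 (J = (6*6)*625 = 36*625 = 22500)
J*F(s(2, 0)) = 22500*(-5) = -112500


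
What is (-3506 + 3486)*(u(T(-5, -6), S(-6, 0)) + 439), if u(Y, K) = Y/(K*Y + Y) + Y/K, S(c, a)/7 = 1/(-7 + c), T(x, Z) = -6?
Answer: -189970/21 ≈ -9046.2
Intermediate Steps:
S(c, a) = 7/(-7 + c)
u(Y, K) = Y/K + Y/(Y + K*Y) (u(Y, K) = Y/(Y + K*Y) + Y/K = Y/K + Y/(Y + K*Y))
(-3506 + 3486)*(u(T(-5, -6), S(-6, 0)) + 439) = (-3506 + 3486)*((7/(-7 - 6) - 6 + (7/(-7 - 6))*(-6))/(((7/(-7 - 6)))*(1 + 7/(-7 - 6))) + 439) = -20*((7/(-13) - 6 + (7/(-13))*(-6))/(((7/(-13)))*(1 + 7/(-13))) + 439) = -20*((7*(-1/13) - 6 + (7*(-1/13))*(-6))/(((7*(-1/13)))*(1 + 7*(-1/13))) + 439) = -20*((-7/13 - 6 - 7/13*(-6))/((-7/13)*(1 - 7/13)) + 439) = -20*(-13*(-7/13 - 6 + 42/13)/(7*6/13) + 439) = -20*(-13/7*13/6*(-43/13) + 439) = -20*(559/42 + 439) = -20*18997/42 = -189970/21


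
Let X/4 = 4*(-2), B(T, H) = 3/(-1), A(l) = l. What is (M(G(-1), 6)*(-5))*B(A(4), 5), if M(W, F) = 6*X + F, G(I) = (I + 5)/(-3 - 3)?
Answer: -2790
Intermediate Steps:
B(T, H) = -3 (B(T, H) = 3*(-1) = -3)
X = -32 (X = 4*(4*(-2)) = 4*(-8) = -32)
G(I) = -5/6 - I/6 (G(I) = (5 + I)/(-6) = (5 + I)*(-1/6) = -5/6 - I/6)
M(W, F) = -192 + F (M(W, F) = 6*(-32) + F = -192 + F)
(M(G(-1), 6)*(-5))*B(A(4), 5) = ((-192 + 6)*(-5))*(-3) = -186*(-5)*(-3) = 930*(-3) = -2790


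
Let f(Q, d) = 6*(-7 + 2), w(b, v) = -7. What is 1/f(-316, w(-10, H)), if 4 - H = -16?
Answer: -1/30 ≈ -0.033333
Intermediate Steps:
H = 20 (H = 4 - 1*(-16) = 4 + 16 = 20)
f(Q, d) = -30 (f(Q, d) = 6*(-5) = -30)
1/f(-316, w(-10, H)) = 1/(-30) = -1/30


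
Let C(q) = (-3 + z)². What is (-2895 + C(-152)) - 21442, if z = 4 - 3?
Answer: -24333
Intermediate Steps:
z = 1
C(q) = 4 (C(q) = (-3 + 1)² = (-2)² = 4)
(-2895 + C(-152)) - 21442 = (-2895 + 4) - 21442 = -2891 - 21442 = -24333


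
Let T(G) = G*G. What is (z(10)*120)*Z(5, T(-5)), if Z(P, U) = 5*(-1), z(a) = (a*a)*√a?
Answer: -60000*√10 ≈ -1.8974e+5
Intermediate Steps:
z(a) = a^(5/2) (z(a) = a²*√a = a^(5/2))
T(G) = G²
Z(P, U) = -5
(z(10)*120)*Z(5, T(-5)) = (10^(5/2)*120)*(-5) = ((100*√10)*120)*(-5) = (12000*√10)*(-5) = -60000*√10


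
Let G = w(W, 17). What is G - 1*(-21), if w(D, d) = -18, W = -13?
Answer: 3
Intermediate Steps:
G = -18
G - 1*(-21) = -18 - 1*(-21) = -18 + 21 = 3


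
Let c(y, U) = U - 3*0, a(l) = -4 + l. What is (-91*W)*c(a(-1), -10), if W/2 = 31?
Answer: 56420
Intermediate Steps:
W = 62 (W = 2*31 = 62)
c(y, U) = U (c(y, U) = U + 0 = U)
(-91*W)*c(a(-1), -10) = -91*62*(-10) = -5642*(-10) = 56420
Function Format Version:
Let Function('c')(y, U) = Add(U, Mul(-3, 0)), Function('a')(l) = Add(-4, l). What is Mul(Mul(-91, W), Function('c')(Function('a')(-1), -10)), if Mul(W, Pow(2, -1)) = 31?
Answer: 56420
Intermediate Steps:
W = 62 (W = Mul(2, 31) = 62)
Function('c')(y, U) = U (Function('c')(y, U) = Add(U, 0) = U)
Mul(Mul(-91, W), Function('c')(Function('a')(-1), -10)) = Mul(Mul(-91, 62), -10) = Mul(-5642, -10) = 56420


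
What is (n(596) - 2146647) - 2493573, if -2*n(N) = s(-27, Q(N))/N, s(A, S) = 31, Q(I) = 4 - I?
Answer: -5531142271/1192 ≈ -4.6402e+6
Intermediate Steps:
n(N) = -31/(2*N)
(n(596) - 2146647) - 2493573 = (-31/2/596 - 2146647) - 2493573 = (-31/2*1/596 - 2146647) - 2493573 = (-31/1192 - 2146647) - 2493573 = -2558803255/1192 - 2493573 = -5531142271/1192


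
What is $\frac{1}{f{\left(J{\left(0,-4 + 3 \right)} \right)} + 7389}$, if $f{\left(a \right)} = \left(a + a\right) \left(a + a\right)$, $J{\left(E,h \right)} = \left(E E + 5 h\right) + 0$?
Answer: $\frac{1}{7489} \approx 0.00013353$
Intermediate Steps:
$J{\left(E,h \right)} = E^{2} + 5 h$ ($J{\left(E,h \right)} = \left(E^{2} + 5 h\right) + 0 = E^{2} + 5 h$)
$f{\left(a \right)} = 4 a^{2}$ ($f{\left(a \right)} = 2 a 2 a = 4 a^{2}$)
$\frac{1}{f{\left(J{\left(0,-4 + 3 \right)} \right)} + 7389} = \frac{1}{4 \left(0^{2} + 5 \left(-4 + 3\right)\right)^{2} + 7389} = \frac{1}{4 \left(0 + 5 \left(-1\right)\right)^{2} + 7389} = \frac{1}{4 \left(0 - 5\right)^{2} + 7389} = \frac{1}{4 \left(-5\right)^{2} + 7389} = \frac{1}{4 \cdot 25 + 7389} = \frac{1}{100 + 7389} = \frac{1}{7489}$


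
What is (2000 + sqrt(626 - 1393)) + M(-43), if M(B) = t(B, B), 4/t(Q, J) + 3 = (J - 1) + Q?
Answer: 89998/45 + I*sqrt(767) ≈ 2000.0 + 27.695*I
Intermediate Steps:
t(Q, J) = 4/(-4 + J + Q) (t(Q, J) = 4/(-3 + ((J - 1) + Q)) = 4/(-3 + ((-1 + J) + Q)) = 4/(-3 + (-1 + J + Q)) = 4/(-4 + J + Q))
M(B) = 4/(-4 + 2*B) (M(B) = 4/(-4 + B + B) = 4/(-4 + 2*B))
(2000 + sqrt(626 - 1393)) + M(-43) = (2000 + sqrt(626 - 1393)) + 2/(-2 - 43) = (2000 + sqrt(-767)) + 2/(-45) = (2000 + I*sqrt(767)) + 2*(-1/45) = (2000 + I*sqrt(767)) - 2/45 = 89998/45 + I*sqrt(767)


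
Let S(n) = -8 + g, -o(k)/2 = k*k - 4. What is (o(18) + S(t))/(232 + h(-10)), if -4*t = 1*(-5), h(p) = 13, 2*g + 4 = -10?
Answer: -131/49 ≈ -2.6735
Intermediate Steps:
g = -7 (g = -2 + (½)*(-10) = -2 - 5 = -7)
o(k) = 8 - 2*k² (o(k) = -2*(k*k - 4) = -2*(k² - 4) = -2*(-4 + k²) = 8 - 2*k²)
t = 5/4 (t = -(-5)/4 = -¼*(-5) = 5/4 ≈ 1.2500)
S(n) = -15 (S(n) = -8 - 7 = -15)
(o(18) + S(t))/(232 + h(-10)) = ((8 - 2*18²) - 15)/(232 + 13) = ((8 - 2*324) - 15)/245 = ((8 - 648) - 15)*(1/245) = (-640 - 15)*(1/245) = -655*1/245 = -131/49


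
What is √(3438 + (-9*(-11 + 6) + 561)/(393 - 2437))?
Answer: √3590626326/1022 ≈ 58.632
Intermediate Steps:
√(3438 + (-9*(-11 + 6) + 561)/(393 - 2437)) = √(3438 + (-9*(-5) + 561)/(-2044)) = √(3438 + (45 + 561)*(-1/2044)) = √(3438 + 606*(-1/2044)) = √(3438 - 303/1022) = √(3513333/1022) = √3590626326/1022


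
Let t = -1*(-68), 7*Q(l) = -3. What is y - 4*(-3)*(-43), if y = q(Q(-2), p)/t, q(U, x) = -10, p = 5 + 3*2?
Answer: -17549/34 ≈ -516.15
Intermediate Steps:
Q(l) = -3/7 (Q(l) = (⅐)*(-3) = -3/7)
p = 11 (p = 5 + 6 = 11)
t = 68
y = -5/34 (y = -10/68 = -10*1/68 = -5/34 ≈ -0.14706)
y - 4*(-3)*(-43) = -5/34 - 4*(-3)*(-43) = -5/34 + 12*(-43) = -5/34 - 516 = -17549/34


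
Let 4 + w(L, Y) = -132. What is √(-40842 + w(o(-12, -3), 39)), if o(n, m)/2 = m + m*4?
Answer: I*√40978 ≈ 202.43*I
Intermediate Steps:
o(n, m) = 10*m (o(n, m) = 2*(m + m*4) = 2*(m + 4*m) = 2*(5*m) = 10*m)
w(L, Y) = -136 (w(L, Y) = -4 - 132 = -136)
√(-40842 + w(o(-12, -3), 39)) = √(-40842 - 136) = √(-40978) = I*√40978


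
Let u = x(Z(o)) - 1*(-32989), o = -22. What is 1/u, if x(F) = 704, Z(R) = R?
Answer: 1/33693 ≈ 2.9680e-5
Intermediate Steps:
u = 33693 (u = 704 - 1*(-32989) = 704 + 32989 = 33693)
1/u = 1/33693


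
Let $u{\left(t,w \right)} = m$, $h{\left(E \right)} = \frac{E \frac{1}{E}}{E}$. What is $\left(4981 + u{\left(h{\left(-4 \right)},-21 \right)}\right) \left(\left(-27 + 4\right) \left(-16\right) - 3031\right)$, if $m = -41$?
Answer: $-13155220$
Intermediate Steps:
$h{\left(E \right)} = \frac{1}{E}$ ($h{\left(E \right)} = 1 \frac{1}{E} = \frac{1}{E}$)
$u{\left(t,w \right)} = -41$
$\left(4981 + u{\left(h{\left(-4 \right)},-21 \right)}\right) \left(\left(-27 + 4\right) \left(-16\right) - 3031\right) = \left(4981 - 41\right) \left(\left(-27 + 4\right) \left(-16\right) - 3031\right) = 4940 \left(\left(-23\right) \left(-16\right) - 3031\right) = 4940 \left(368 - 3031\right) = 4940 \left(-2663\right) = -13155220$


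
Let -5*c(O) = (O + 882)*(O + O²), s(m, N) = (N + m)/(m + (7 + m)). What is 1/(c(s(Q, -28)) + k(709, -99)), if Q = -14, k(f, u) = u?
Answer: -5/5799 ≈ -0.00086222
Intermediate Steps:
s(m, N) = (N + m)/(7 + 2*m)
c(O) = -(882 + O)*(O + O²)/5 (c(O) = -(O + 882)*(O + O²)/5 = -(882 + O)*(O + O²)/5)
1/(c(s(Q, -28)) + k(709, -99)) = 1/(-(-28 - 14)/(7 + 2*(-14))*(882 + ((-28 - 14)/(7 + 2*(-14)))² + 883*((-28 - 14)/(7 + 2*(-14))))/5 - 99) = 1/(--42/(7 - 28)*(882 + (-42/(7 - 28))² + 883*(-42/(7 - 28)))/5 - 99) = 1/(--42/(-21)*(882 + (-42/(-21))² + 883*(-42/(-21)))/5 - 99) = 1/(-(-1/21*(-42))*(882 + (-1/21*(-42))² + 883*(-1/21*(-42)))/5 - 99) = 1/(-⅕*2*(882 + 2² + 883*2) - 99) = 1/(-⅕*2*(882 + 4 + 1766) - 99) = 1/(-⅕*2*2652 - 99) = 1/(-5304/5 - 99) = 1/(-5799/5) = -5/5799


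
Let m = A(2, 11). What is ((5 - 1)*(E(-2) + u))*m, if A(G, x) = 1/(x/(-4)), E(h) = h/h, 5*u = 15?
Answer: -64/11 ≈ -5.8182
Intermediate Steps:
u = 3 (u = (1/5)*15 = 3)
E(h) = 1
A(G, x) = -4/x (A(G, x) = 1/(x*(-1/4)) = 1/(-x/4) = -4/x)
m = -4/11 ≈ -0.36364
((5 - 1)*(E(-2) + u))*m = ((5 - 1)*(1 + 3))*(-4/11) = (4*4)*(-4/11) = 16*(-4/11) = -64/11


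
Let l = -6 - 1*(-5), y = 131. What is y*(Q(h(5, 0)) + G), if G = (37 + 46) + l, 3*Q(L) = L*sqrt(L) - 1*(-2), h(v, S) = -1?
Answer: 32488/3 - 131*I/3 ≈ 10829.0 - 43.667*I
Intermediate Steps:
l = -1 (l = -6 + 5 = -1)
Q(L) = 2/3 + L**(3/2)/3 (Q(L) = (L*sqrt(L) - 1*(-2))/3 = (L**(3/2) + 2)/3 = (2 + L**(3/2))/3 = 2/3 + L**(3/2)/3)
G = 82 (G = (37 + 46) - 1 = 83 - 1 = 82)
y*(Q(h(5, 0)) + G) = 131*((2/3 + (-1)**(3/2)/3) + 82) = 131*((2/3 + (-I)/3) + 82) = 131*((2/3 - I/3) + 82) = 131*(248/3 - I/3) = 32488/3 - 131*I/3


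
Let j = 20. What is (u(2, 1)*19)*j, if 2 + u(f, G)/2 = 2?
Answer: 0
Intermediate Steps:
u(f, G) = 0 (u(f, G) = -4 + 2*2 = -4 + 4 = 0)
(u(2, 1)*19)*j = (0*19)*20 = 0*20 = 0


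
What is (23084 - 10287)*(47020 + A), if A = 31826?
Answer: 1008992262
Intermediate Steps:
(23084 - 10287)*(47020 + A) = (23084 - 10287)*(47020 + 31826) = 12797*78846 = 1008992262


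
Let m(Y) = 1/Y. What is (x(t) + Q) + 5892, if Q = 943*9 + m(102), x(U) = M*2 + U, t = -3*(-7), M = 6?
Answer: 1470025/102 ≈ 14412.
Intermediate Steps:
t = 21
x(U) = 12 + U (x(U) = 6*2 + U = 12 + U)
Q = 865675/102 (Q = 943*9 + 1/102 = 8487 + 1/102 = 865675/102 ≈ 8487.0)
(x(t) + Q) + 5892 = ((12 + 21) + 865675/102) + 5892 = (33 + 865675/102) + 5892 = 869041/102 + 5892 = 1470025/102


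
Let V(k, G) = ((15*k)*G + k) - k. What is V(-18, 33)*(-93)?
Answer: 828630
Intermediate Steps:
V(k, G) = 15*G*k (V(k, G) = (15*G*k + k) - k = (k + 15*G*k) - k = 15*G*k)
V(-18, 33)*(-93) = (15*33*(-18))*(-93) = -8910*(-93) = 828630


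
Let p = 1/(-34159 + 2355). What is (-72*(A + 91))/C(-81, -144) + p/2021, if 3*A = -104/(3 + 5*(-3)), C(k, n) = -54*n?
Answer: -6789140369/7809519906 ≈ -0.86934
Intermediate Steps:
p = -1/31804 (p = 1/(-31804) = -1/31804 ≈ -3.1443e-5)
A = 26/9 (A = (-104/(3 + 5*(-3)))/3 = (-104/(3 - 15))/3 = (-104/(-12))/3 = (-104*(-1/12))/3 = (⅓)*(26/3) = 26/9 ≈ 2.8889)
(-72*(A + 91))/C(-81, -144) + p/2021 = (-72*(26/9 + 91))/((-54*(-144))) - 1/31804/2021 = -72*845/9/7776 - 1/31804*1/2021 = -6760*1/7776 - 1/64275884 = -845/972 - 1/64275884 = -6789140369/7809519906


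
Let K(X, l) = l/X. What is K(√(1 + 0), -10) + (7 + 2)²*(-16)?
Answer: -1306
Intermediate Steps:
K(√(1 + 0), -10) + (7 + 2)²*(-16) = -10/√(1 + 0) + (7 + 2)²*(-16) = -10/(√1) + 9²*(-16) = -10/1 + 81*(-16) = -10*1 - 1296 = -10 - 1296 = -1306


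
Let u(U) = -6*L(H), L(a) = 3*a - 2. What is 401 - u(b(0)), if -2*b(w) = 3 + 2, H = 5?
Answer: 479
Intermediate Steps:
L(a) = -2 + 3*a
b(w) = -5/2 (b(w) = -(3 + 2)/2 = -½*5 = -5/2)
u(U) = -78 (u(U) = -6*(-2 + 3*5) = -6*(-2 + 15) = -6*13 = -78)
401 - u(b(0)) = 401 - 1*(-78) = 401 + 78 = 479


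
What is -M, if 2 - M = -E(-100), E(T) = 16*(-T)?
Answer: -1602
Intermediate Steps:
E(T) = -16*T
M = 1602 (M = 2 - (-1)*(-16*(-100)) = 2 - (-1)*1600 = 2 - 1*(-1600) = 2 + 1600 = 1602)
-M = -1*1602 = -1602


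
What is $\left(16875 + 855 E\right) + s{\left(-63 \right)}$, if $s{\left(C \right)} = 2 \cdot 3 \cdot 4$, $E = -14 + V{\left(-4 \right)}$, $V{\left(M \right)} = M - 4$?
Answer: $-1911$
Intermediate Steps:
$V{\left(M \right)} = -4 + M$
$E = -22$ ($E = -14 - 8 = -22$)
$s{\left(C \right)} = 24$ ($s{\left(C \right)} = 6 \cdot 4 = 24$)
$\left(16875 + 855 E\right) + s{\left(-63 \right)} = \left(16875 + 855 \left(-22\right)\right) + 24 = \left(16875 - 18810\right) + 24 = -1935 + 24 = -1911$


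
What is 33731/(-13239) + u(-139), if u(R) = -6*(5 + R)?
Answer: 10610425/13239 ≈ 801.45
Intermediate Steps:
u(R) = -30 - 6*R
33731/(-13239) + u(-139) = 33731/(-13239) + (-30 - 6*(-139)) = 33731*(-1/13239) + (-30 + 834) = -33731/13239 + 804 = 10610425/13239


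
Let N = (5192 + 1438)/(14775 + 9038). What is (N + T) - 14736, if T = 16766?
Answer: 48347020/23813 ≈ 2030.3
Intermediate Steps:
N = 6630/23813 ≈ 0.27842
(N + T) - 14736 = (6630/23813 + 16766) - 14736 = 399255388/23813 - 14736 = 48347020/23813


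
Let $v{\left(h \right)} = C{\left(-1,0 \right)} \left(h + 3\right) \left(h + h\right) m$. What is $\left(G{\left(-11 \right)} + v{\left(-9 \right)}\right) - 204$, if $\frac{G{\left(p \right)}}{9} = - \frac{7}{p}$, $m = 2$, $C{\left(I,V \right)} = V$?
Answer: $- \frac{2181}{11} \approx -198.27$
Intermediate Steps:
$G{\left(p \right)} = - \frac{63}{p}$ ($G{\left(p \right)} = 9 \left(- \frac{7}{p}\right) = - \frac{63}{p}$)
$v{\left(h \right)} = 0$ ($v{\left(h \right)} = 0 \left(h + 3\right) \left(h + h\right) 2 = 0 \left(3 + h\right) 2 h 2 = 0 \cdot 2 h \left(3 + h\right) 2 = 0 \cdot 2 = 0$)
$\left(G{\left(-11 \right)} + v{\left(-9 \right)}\right) - 204 = \left(- \frac{63}{-11} + 0\right) - 204 = \left(\left(-63\right) \left(- \frac{1}{11}\right) + 0\right) - 204 = \left(\frac{63}{11} + 0\right) - 204 = \frac{63}{11} - 204 = - \frac{2181}{11}$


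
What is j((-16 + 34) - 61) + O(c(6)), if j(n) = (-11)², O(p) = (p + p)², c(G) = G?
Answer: 265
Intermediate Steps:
O(p) = 4*p² (O(p) = (2*p)² = 4*p²)
j(n) = 121
j((-16 + 34) - 61) + O(c(6)) = 121 + 4*6² = 121 + 4*36 = 121 + 144 = 265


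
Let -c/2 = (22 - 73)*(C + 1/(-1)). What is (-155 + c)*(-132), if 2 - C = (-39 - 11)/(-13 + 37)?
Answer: -21054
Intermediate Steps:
C = 49/12 (C = 2 - (-39 - 11)/(-13 + 37) = 2 - (-50)/24 = 2 - 1*(-25/12) = 2 + 25/12 = 49/12 ≈ 4.0833)
c = 629/2 (c = -2*(22 - 73)*(49/12 + 1/(-1)) = -(-102)*(49/12 - 1) = -(-102)*37/12 = -2*(-629/4) = 629/2 ≈ 314.50)
(-155 + c)*(-132) = (-155 + 629/2)*(-132) = (319/2)*(-132) = -21054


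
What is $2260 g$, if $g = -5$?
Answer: $-11300$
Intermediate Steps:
$2260 g = 2260 \left(-5\right) = -11300$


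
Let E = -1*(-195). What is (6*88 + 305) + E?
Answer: 1028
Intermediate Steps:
E = 195
(6*88 + 305) + E = (6*88 + 305) + 195 = (528 + 305) + 195 = 833 + 195 = 1028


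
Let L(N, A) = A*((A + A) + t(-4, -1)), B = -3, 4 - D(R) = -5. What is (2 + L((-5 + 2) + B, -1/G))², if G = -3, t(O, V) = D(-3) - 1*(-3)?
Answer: 3136/81 ≈ 38.716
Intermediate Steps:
D(R) = 9 (D(R) = 4 - 1*(-5) = 4 + 5 = 9)
t(O, V) = 12 (t(O, V) = 9 - 1*(-3) = 9 + 3 = 12)
L(N, A) = A*(12 + 2*A) (L(N, A) = A*((A + A) + 12) = A*(2*A + 12) = A*(12 + 2*A))
(2 + L((-5 + 2) + B, -1/G))² = (2 + 2*(-1/(-3))*(6 - 1/(-3)))² = (2 + 2*(-1*(-⅓))*(6 - 1*(-⅓)))² = (2 + 2*(⅓)*(6 + ⅓))² = (2 + 2*(⅓)*(19/3))² = (2 + 38/9)² = (56/9)² = 3136/81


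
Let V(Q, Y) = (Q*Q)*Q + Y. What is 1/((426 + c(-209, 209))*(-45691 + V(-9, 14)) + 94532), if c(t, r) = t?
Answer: -1/9975570 ≈ -1.0024e-7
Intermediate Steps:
V(Q, Y) = Y + Q**3 (V(Q, Y) = Q**2*Q + Y = Q**3 + Y = Y + Q**3)
1/((426 + c(-209, 209))*(-45691 + V(-9, 14)) + 94532) = 1/((426 - 209)*(-45691 + (14 + (-9)**3)) + 94532) = 1/(217*(-45691 + (14 - 729)) + 94532) = 1/(217*(-45691 - 715) + 94532) = 1/(217*(-46406) + 94532) = 1/(-10070102 + 94532) = 1/(-9975570) = -1/9975570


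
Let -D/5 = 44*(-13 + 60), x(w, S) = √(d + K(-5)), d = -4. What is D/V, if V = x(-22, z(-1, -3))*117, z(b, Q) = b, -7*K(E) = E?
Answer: 10340*I*√161/2691 ≈ 48.755*I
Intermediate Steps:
K(E) = -E/7
x(w, S) = I*√161/7 (x(w, S) = √(-4 - ⅐*(-5)) = √(-4 + 5/7) = √(-23/7) = I*√161/7)
D = -10340 (D = -220*(-13 + 60) = -220*47 = -5*2068 = -10340)
V = 117*I*√161/7 (V = (I*√161/7)*117 = 117*I*√161/7 ≈ 212.08*I)
D/V = -10340*(-I*√161/2691) = -(-10340)*I*√161/2691 = 10340*I*√161/2691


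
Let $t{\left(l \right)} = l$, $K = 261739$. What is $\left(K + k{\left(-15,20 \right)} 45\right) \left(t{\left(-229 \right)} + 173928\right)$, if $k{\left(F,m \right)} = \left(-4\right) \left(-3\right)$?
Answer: $45557600021$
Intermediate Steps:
$k{\left(F,m \right)} = 12$
$\left(K + k{\left(-15,20 \right)} 45\right) \left(t{\left(-229 \right)} + 173928\right) = \left(261739 + 12 \cdot 45\right) \left(-229 + 173928\right) = \left(261739 + 540\right) 173699 = 262279 \cdot 173699 = 45557600021$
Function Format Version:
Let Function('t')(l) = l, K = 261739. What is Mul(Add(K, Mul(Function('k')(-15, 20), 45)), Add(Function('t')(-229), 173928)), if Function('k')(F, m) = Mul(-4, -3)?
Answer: 45557600021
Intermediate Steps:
Function('k')(F, m) = 12
Mul(Add(K, Mul(Function('k')(-15, 20), 45)), Add(Function('t')(-229), 173928)) = Mul(Add(261739, Mul(12, 45)), Add(-229, 173928)) = Mul(Add(261739, 540), 173699) = Mul(262279, 173699) = 45557600021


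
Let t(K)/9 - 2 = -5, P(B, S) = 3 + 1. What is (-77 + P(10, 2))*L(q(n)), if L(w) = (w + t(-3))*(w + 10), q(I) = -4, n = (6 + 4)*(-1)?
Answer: 13578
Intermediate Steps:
P(B, S) = 4
n = -10 (n = 10*(-1) = -10)
t(K) = -27 (t(K) = 18 + 9*(-5) = 18 - 45 = -27)
L(w) = (-27 + w)*(10 + w) (L(w) = (w - 27)*(w + 10) = (-27 + w)*(10 + w))
(-77 + P(10, 2))*L(q(n)) = (-77 + 4)*(-270 + (-4)² - 17*(-4)) = -73*(-270 + 16 + 68) = -73*(-186) = 13578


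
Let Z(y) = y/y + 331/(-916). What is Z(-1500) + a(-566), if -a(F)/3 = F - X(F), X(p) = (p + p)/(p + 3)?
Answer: 879112275/515708 ≈ 1704.7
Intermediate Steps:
X(p) = 2*p/(3 + p) (X(p) = (2*p)/(3 + p) = 2*p/(3 + p))
a(F) = -3*F + 6*F/(3 + F) (a(F) = -3*(F - 2*F/(3 + F)) = -3*F + 6*F/(3 + F))
Z(y) = 585/916 (Z(y) = 1 + 331*(-1/916) = 1 - 331/916 = 585/916)
Z(-1500) + a(-566) = 585/916 + 3*(-566)*(-1 - 1*(-566))/(3 - 566) = 585/916 + 3*(-566)*(-1 + 566)/(-563) = 585/916 + 3*(-566)*(-1/563)*565 = 585/916 + 959370/563 = 879112275/515708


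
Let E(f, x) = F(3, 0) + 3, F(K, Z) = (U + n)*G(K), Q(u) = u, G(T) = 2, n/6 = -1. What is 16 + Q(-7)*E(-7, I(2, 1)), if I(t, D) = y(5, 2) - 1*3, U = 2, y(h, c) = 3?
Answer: 51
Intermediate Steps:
n = -6 (n = 6*(-1) = -6)
I(t, D) = 0 (I(t, D) = 3 - 1*3 = 3 - 3 = 0)
F(K, Z) = -8 (F(K, Z) = (2 - 6)*2 = -4*2 = -8)
E(f, x) = -5 (E(f, x) = -8 + 3 = -5)
16 + Q(-7)*E(-7, I(2, 1)) = 16 - 7*(-5) = 16 + 35 = 51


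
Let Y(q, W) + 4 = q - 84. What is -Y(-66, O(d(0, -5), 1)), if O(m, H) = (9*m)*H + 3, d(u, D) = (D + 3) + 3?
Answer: 154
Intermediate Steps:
d(u, D) = 6 + D (d(u, D) = (3 + D) + 3 = 6 + D)
O(m, H) = 3 + 9*H*m (O(m, H) = 9*H*m + 3 = 3 + 9*H*m)
Y(q, W) = -88 + q (Y(q, W) = -4 + (q - 84) = -4 + (-84 + q) = -88 + q)
-Y(-66, O(d(0, -5), 1)) = -(-88 - 66) = -1*(-154) = 154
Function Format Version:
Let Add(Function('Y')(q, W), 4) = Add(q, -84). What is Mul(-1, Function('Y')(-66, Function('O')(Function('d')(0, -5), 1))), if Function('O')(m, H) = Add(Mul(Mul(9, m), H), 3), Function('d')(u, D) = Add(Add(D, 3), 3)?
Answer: 154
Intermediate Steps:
Function('d')(u, D) = Add(6, D) (Function('d')(u, D) = Add(Add(3, D), 3) = Add(6, D))
Function('O')(m, H) = Add(3, Mul(9, H, m)) (Function('O')(m, H) = Add(Mul(9, H, m), 3) = Add(3, Mul(9, H, m)))
Function('Y')(q, W) = Add(-88, q) (Function('Y')(q, W) = Add(-4, Add(q, -84)) = Add(-4, Add(-84, q)) = Add(-88, q))
Mul(-1, Function('Y')(-66, Function('O')(Function('d')(0, -5), 1))) = Mul(-1, Add(-88, -66)) = Mul(-1, -154) = 154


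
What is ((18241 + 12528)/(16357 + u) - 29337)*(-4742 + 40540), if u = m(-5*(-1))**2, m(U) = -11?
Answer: -1236013698569/1177 ≈ -1.0501e+9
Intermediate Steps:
u = 121 (u = (-11)**2 = 121)
((18241 + 12528)/(16357 + u) - 29337)*(-4742 + 40540) = ((18241 + 12528)/(16357 + 121) - 29337)*(-4742 + 40540) = (30769/16478 - 29337)*35798 = -483384317/16478*35798 = -1236013698569/1177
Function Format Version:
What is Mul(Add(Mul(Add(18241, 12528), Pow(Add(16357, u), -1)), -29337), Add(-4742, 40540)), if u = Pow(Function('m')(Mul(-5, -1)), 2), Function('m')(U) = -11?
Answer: Rational(-1236013698569, 1177) ≈ -1.0501e+9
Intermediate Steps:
u = 121 (u = Pow(-11, 2) = 121)
Mul(Add(Mul(Add(18241, 12528), Pow(Add(16357, u), -1)), -29337), Add(-4742, 40540)) = Mul(Add(Mul(Add(18241, 12528), Pow(Add(16357, 121), -1)), -29337), Add(-4742, 40540)) = Mul(Add(Mul(30769, Pow(16478, -1)), -29337), 35798) = Mul(Add(Mul(30769, Rational(1, 16478)), -29337), 35798) = Mul(Add(Rational(30769, 16478), -29337), 35798) = Mul(Rational(-483384317, 16478), 35798) = Rational(-1236013698569, 1177)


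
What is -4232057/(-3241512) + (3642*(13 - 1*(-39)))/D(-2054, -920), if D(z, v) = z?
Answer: -23276840905/256079448 ≈ -90.897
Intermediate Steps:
-4232057/(-3241512) + (3642*(13 - 1*(-39)))/D(-2054, -920) = -4232057/(-3241512) + (3642*(13 - 1*(-39)))/(-2054) = -4232057*(-1/3241512) + (3642*(13 + 39))*(-1/2054) = 4232057/3241512 + (3642*52)*(-1/2054) = 4232057/3241512 + 189384*(-1/2054) = 4232057/3241512 - 7284/79 = -23276840905/256079448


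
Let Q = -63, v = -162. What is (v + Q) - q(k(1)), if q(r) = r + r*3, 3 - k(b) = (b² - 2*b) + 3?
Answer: -229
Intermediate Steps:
k(b) = -b² + 2*b (k(b) = 3 - ((b² - 2*b) + 3) = 3 - (3 + b² - 2*b) = 3 + (-3 - b² + 2*b) = -b² + 2*b)
q(r) = 4*r (q(r) = r + 3*r = 4*r)
(v + Q) - q(k(1)) = (-162 - 63) - 4*1*(2 - 1*1) = -225 - 4*1*(2 - 1) = -225 - 4*1*1 = -225 - 4 = -229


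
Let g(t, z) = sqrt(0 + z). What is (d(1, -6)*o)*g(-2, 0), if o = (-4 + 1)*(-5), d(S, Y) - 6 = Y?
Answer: 0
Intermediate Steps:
g(t, z) = sqrt(z)
d(S, Y) = 6 + Y
o = 15 (o = -3*(-5) = 15)
(d(1, -6)*o)*g(-2, 0) = ((6 - 6)*15)*sqrt(0) = (0*15)*0 = 0*0 = 0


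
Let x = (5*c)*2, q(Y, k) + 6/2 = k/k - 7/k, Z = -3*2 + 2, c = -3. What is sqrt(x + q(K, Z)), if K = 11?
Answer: 11*I/2 ≈ 5.5*I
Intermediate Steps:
Z = -4 (Z = -6 + 2 = -4)
q(Y, k) = -2 - 7/k (q(Y, k) = -3 + (k/k - 7/k) = -3 + (1 - 7/k) = -2 - 7/k)
x = -30 (x = (5*(-3))*2 = -15*2 = -30)
sqrt(x + q(K, Z)) = sqrt(-30 + (-2 - 7/(-4))) = sqrt(-30 + (-2 - 7*(-1/4))) = sqrt(-30 + (-2 + 7/4)) = sqrt(-30 - 1/4) = sqrt(-121/4) = 11*I/2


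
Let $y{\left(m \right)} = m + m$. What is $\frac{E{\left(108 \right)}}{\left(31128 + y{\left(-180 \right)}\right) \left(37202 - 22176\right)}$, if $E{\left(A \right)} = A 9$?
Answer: $\frac{81}{38526664} \approx 2.1024 \cdot 10^{-6}$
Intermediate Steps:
$y{\left(m \right)} = 2 m$
$E{\left(A \right)} = 9 A$
$\frac{E{\left(108 \right)}}{\left(31128 + y{\left(-180 \right)}\right) \left(37202 - 22176\right)} = \frac{9 \cdot 108}{\left(31128 + 2 \left(-180\right)\right) \left(37202 - 22176\right)} = \frac{972}{\left(31128 - 360\right) 15026} = \frac{972}{30768 \cdot 15026} = \frac{972}{462319968} = 972 \cdot \frac{1}{462319968} = \frac{81}{38526664}$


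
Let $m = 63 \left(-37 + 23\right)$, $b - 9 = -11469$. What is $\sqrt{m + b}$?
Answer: $11 i \sqrt{102} \approx 111.09 i$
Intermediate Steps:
$b = -11460$ ($b = 9 - 11469 = -11460$)
$m = -882$ ($m = 63 \left(-14\right) = -882$)
$\sqrt{m + b} = \sqrt{-882 - 11460} = \sqrt{-12342} = 11 i \sqrt{102}$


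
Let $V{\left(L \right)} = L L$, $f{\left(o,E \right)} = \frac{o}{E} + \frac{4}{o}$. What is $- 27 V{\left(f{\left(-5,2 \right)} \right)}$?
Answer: $- \frac{29403}{100} \approx -294.03$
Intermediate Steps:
$f{\left(o,E \right)} = \frac{4}{o} + \frac{o}{E}$
$V{\left(L \right)} = L^{2}$
$- 27 V{\left(f{\left(-5,2 \right)} \right)} = - 27 \left(\frac{4}{-5} - \frac{5}{2}\right)^{2} = - 27 \left(4 \left(- \frac{1}{5}\right) - \frac{5}{2}\right)^{2} = - 27 \left(- \frac{4}{5} - \frac{5}{2}\right)^{2} = - 27 \left(- \frac{33}{10}\right)^{2} = \left(-27\right) \frac{1089}{100} = - \frac{29403}{100}$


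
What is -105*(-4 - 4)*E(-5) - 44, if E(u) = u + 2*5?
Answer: 4156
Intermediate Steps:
E(u) = 10 + u (E(u) = u + 10 = 10 + u)
-105*(-4 - 4)*E(-5) - 44 = -105*(-4 - 4)*(10 - 5) - 44 = -(-840)*5 - 44 = -105*(-40) - 44 = 4200 - 44 = 4156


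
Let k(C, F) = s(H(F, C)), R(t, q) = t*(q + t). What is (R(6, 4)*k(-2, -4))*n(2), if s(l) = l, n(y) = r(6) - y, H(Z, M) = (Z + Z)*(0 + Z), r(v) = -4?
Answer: -11520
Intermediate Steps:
H(Z, M) = 2*Z² (H(Z, M) = (2*Z)*Z = 2*Z²)
n(y) = -4 - y
k(C, F) = 2*F²
(R(6, 4)*k(-2, -4))*n(2) = ((6*(4 + 6))*(2*(-4)²))*(-4 - 1*2) = ((6*10)*(2*16))*(-4 - 2) = (60*32)*(-6) = 1920*(-6) = -11520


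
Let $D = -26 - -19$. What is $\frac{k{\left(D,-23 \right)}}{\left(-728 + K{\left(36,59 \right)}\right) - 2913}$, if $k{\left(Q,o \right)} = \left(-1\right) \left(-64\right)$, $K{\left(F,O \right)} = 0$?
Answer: $- \frac{64}{3641} \approx -0.017578$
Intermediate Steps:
$D = -7$ ($D = -26 + 19 = -7$)
$k{\left(Q,o \right)} = 64$
$\frac{k{\left(D,-23 \right)}}{\left(-728 + K{\left(36,59 \right)}\right) - 2913} = \frac{64}{\left(-728 + 0\right) - 2913} = \frac{64}{-728 - 2913} = \frac{64}{-3641} = 64 \left(- \frac{1}{3641}\right) = - \frac{64}{3641}$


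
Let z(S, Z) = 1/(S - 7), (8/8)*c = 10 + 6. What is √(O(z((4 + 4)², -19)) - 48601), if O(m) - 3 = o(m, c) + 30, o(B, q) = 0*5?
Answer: 2*I*√12142 ≈ 220.38*I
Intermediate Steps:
c = 16 (c = 10 + 6 = 16)
o(B, q) = 0
z(S, Z) = 1/(-7 + S)
O(m) = 33 (O(m) = 3 + (0 + 30) = 3 + 30 = 33)
√(O(z((4 + 4)², -19)) - 48601) = √(33 - 48601) = √(-48568) = 2*I*√12142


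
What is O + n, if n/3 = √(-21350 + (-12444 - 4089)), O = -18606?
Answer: -18606 + 3*I*√37883 ≈ -18606.0 + 583.91*I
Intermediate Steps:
n = 3*I*√37883 (n = 3*√(-21350 + (-12444 - 4089)) = 3*√(-21350 - 16533) = 3*√(-37883) = 3*(I*√37883) = 3*I*√37883 ≈ 583.91*I)
O + n = -18606 + 3*I*√37883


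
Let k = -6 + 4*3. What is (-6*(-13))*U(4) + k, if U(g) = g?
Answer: 318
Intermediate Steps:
k = 6 (k = -6 + 12 = 6)
(-6*(-13))*U(4) + k = -6*(-13)*4 + 6 = 78*4 + 6 = 312 + 6 = 318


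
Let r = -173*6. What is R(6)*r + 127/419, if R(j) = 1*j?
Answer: -2609405/419 ≈ -6227.7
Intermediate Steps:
R(j) = j
r = -1038
R(6)*r + 127/419 = 6*(-1038) + 127/419 = -6228 + 127*(1/419) = -6228 + 127/419 = -2609405/419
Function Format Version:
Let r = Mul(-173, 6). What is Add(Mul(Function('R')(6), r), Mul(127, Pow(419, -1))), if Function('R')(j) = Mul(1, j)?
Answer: Rational(-2609405, 419) ≈ -6227.7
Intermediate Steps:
Function('R')(j) = j
r = -1038
Add(Mul(Function('R')(6), r), Mul(127, Pow(419, -1))) = Add(Mul(6, -1038), Mul(127, Pow(419, -1))) = Add(-6228, Mul(127, Rational(1, 419))) = Add(-6228, Rational(127, 419)) = Rational(-2609405, 419)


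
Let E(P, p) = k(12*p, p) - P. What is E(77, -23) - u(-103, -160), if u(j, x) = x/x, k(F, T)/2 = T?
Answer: -124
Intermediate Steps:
k(F, T) = 2*T
E(P, p) = -P + 2*p (E(P, p) = 2*p - P = -P + 2*p)
u(j, x) = 1
E(77, -23) - u(-103, -160) = (-1*77 + 2*(-23)) - 1*1 = (-77 - 46) - 1 = -123 - 1 = -124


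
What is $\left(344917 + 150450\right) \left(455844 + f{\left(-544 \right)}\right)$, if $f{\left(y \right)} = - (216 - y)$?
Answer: $225433595828$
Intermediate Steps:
$f{\left(y \right)} = -216 + y$
$\left(344917 + 150450\right) \left(455844 + f{\left(-544 \right)}\right) = \left(344917 + 150450\right) \left(455844 - 760\right) = 495367 \left(455844 - 760\right) = 495367 \cdot 455084 = 225433595828$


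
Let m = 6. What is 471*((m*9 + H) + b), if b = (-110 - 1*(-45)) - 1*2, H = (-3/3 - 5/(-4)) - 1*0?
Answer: -24021/4 ≈ -6005.3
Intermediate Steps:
H = ¼ (H = (-3*⅓ - 5*(-¼)) + 0 = (-1 + 5/4) + 0 = ¼ + 0 = ¼ ≈ 0.25000)
b = -67 (b = (-110 + 45) - 2 = -65 - 2 = -67)
471*((m*9 + H) + b) = 471*((6*9 + ¼) - 67) = 471*((54 + ¼) - 67) = 471*(217/4 - 67) = 471*(-51/4) = -24021/4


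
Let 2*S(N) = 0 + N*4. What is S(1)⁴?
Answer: 16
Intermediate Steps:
S(N) = 2*N (S(N) = (0 + N*4)/2 = (0 + 4*N)/2 = (4*N)/2 = 2*N)
S(1)⁴ = (2*1)⁴ = 2⁴ = 16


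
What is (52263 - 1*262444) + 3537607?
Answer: 3327426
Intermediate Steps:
(52263 - 1*262444) + 3537607 = (52263 - 262444) + 3537607 = -210181 + 3537607 = 3327426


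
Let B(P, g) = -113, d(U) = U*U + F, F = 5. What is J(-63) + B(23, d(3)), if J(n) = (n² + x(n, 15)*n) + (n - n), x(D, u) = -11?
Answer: 4549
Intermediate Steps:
d(U) = 5 + U² (d(U) = U*U + 5 = U² + 5 = 5 + U²)
J(n) = n² - 11*n (J(n) = (n² - 11*n) + (n - n) = (n² - 11*n) + 0 = n² - 11*n)
J(-63) + B(23, d(3)) = -63*(-11 - 63) - 113 = -63*(-74) - 113 = 4662 - 113 = 4549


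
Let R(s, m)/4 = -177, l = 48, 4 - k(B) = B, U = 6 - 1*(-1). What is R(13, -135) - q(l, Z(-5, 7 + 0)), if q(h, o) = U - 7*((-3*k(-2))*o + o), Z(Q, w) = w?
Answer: -1548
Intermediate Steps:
U = 7 (U = 6 + 1 = 7)
k(B) = 4 - B
R(s, m) = -708 (R(s, m) = 4*(-177) = -708)
q(h, o) = 7 + 119*o (q(h, o) = 7 - 7*((-3*(4 - 1*(-2)))*o + o) = 7 - 7*((-3*(4 + 2))*o + o) = 7 - 7*((-3*6)*o + o) = 7 - 7*(-18*o + o) = 7 - (-119)*o = 7 + 119*o)
R(13, -135) - q(l, Z(-5, 7 + 0)) = -708 - (7 + 119*(7 + 0)) = -708 - (7 + 119*7) = -708 - (7 + 833) = -708 - 1*840 = -708 - 840 = -1548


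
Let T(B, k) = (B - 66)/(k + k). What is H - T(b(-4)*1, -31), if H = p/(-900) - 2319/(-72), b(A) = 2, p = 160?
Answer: 345941/11160 ≈ 30.998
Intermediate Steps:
H = 11531/360 (H = 160/(-900) - 2319/(-72) = 160*(-1/900) - 2319*(-1/72) = -8/45 + 773/24 = 11531/360 ≈ 32.031)
T(B, k) = (-66 + B)/(2*k) (T(B, k) = (-66 + B)/((2*k)) = (-66 + B)*(1/(2*k)) = (-66 + B)/(2*k))
H - T(b(-4)*1, -31) = 11531/360 - (-66 + 2*1)/(2*(-31)) = 11531/360 - (-1)*(-66 + 2)/(2*31) = 11531/360 - (-1)*(-64)/(2*31) = 11531/360 - 1*32/31 = 11531/360 - 32/31 = 345941/11160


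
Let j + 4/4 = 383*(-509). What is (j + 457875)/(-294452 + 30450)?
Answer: -262927/264002 ≈ -0.99593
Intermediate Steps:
j = -194948 (j = -1 + 383*(-509) = -1 - 194947 = -194948)
(j + 457875)/(-294452 + 30450) = (-194948 + 457875)/(-294452 + 30450) = 262927/(-264002) = 262927*(-1/264002) = -262927/264002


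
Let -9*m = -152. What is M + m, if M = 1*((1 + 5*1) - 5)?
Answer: 161/9 ≈ 17.889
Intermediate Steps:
m = 152/9 (m = -⅑*(-152) = 152/9 ≈ 16.889)
M = 1 (M = 1*((1 + 5) - 5) = 1*(6 - 5) = 1*1 = 1)
M + m = 1 + 152/9 = 161/9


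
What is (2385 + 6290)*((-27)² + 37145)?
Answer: 328556950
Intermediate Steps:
(2385 + 6290)*((-27)² + 37145) = 8675*(729 + 37145) = 8675*37874 = 328556950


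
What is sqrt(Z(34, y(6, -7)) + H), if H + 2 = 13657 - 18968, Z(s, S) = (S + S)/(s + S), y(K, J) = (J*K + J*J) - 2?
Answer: I*sqrt(8080683)/39 ≈ 72.889*I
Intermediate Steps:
y(K, J) = -2 + J**2 + J*K (y(K, J) = (J*K + J**2) - 2 = (J**2 + J*K) - 2 = -2 + J**2 + J*K)
Z(s, S) = 2*S/(S + s) (Z(s, S) = (2*S)/(S + s) = 2*S/(S + s))
H = -5313 (H = -2 + (13657 - 18968) = -2 - 5311 = -5313)
sqrt(Z(34, y(6, -7)) + H) = sqrt(2*(-2 + (-7)**2 - 7*6)/((-2 + (-7)**2 - 7*6) + 34) - 5313) = sqrt(2*(-2 + 49 - 42)/((-2 + 49 - 42) + 34) - 5313) = sqrt(2*5/(5 + 34) - 5313) = sqrt(2*5/39 - 5313) = sqrt(2*5*(1/39) - 5313) = sqrt(10/39 - 5313) = sqrt(-207197/39) = I*sqrt(8080683)/39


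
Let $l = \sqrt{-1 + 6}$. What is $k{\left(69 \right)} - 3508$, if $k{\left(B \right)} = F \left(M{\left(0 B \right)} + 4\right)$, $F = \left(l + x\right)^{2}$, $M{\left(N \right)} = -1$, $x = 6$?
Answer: $-3385 + 36 \sqrt{5} \approx -3304.5$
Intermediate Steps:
$l = \sqrt{5} \approx 2.2361$
$F = \left(6 + \sqrt{5}\right)^{2}$ ($F = \left(\sqrt{5} + 6\right)^{2} = \left(6 + \sqrt{5}\right)^{2} \approx 67.833$)
$k{\left(B \right)} = 3 \left(6 + \sqrt{5}\right)^{2}$ ($k{\left(B \right)} = \left(6 + \sqrt{5}\right)^{2} \left(-1 + 4\right) = \left(6 + \sqrt{5}\right)^{2} \cdot 3 = 3 \left(6 + \sqrt{5}\right)^{2}$)
$k{\left(69 \right)} - 3508 = \left(123 + 36 \sqrt{5}\right) - 3508 = -3385 + 36 \sqrt{5}$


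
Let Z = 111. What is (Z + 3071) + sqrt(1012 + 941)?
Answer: 3182 + 3*sqrt(217) ≈ 3226.2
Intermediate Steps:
(Z + 3071) + sqrt(1012 + 941) = (111 + 3071) + sqrt(1012 + 941) = 3182 + sqrt(1953) = 3182 + 3*sqrt(217)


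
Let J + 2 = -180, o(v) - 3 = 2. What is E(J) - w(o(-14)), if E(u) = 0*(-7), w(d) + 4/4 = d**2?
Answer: -24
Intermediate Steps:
o(v) = 5 (o(v) = 3 + 2 = 5)
w(d) = -1 + d**2
J = -182 (J = -2 - 180 = -182)
E(u) = 0
E(J) - w(o(-14)) = 0 - (-1 + 5**2) = 0 - (-1 + 25) = 0 - 1*24 = 0 - 24 = -24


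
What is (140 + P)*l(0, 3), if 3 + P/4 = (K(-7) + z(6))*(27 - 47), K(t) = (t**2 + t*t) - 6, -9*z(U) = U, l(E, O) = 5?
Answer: -107680/3 ≈ -35893.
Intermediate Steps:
z(U) = -U/9
K(t) = -6 + 2*t**2 (K(t) = (t**2 + t**2) - 6 = 2*t**2 - 6 = -6 + 2*t**2)
P = -21956/3 (P = -12 + 4*(((-6 + 2*(-7)**2) - 1/9*6)*(27 - 47)) = -12 + 4*(((-6 + 2*49) - 2/3)*(-20)) = -12 + 4*(((-6 + 98) - 2/3)*(-20)) = -12 + 4*((92 - 2/3)*(-20)) = -12 + 4*((274/3)*(-20)) = -12 + 4*(-5480/3) = -12 - 21920/3 = -21956/3 ≈ -7318.7)
(140 + P)*l(0, 3) = (140 - 21956/3)*5 = -21536/3*5 = -107680/3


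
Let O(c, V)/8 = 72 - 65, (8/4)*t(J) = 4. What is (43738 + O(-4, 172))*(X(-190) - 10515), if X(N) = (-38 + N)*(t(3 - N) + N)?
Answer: 1416692106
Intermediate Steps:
t(J) = 2 (t(J) = (½)*4 = 2)
O(c, V) = 56 (O(c, V) = 8*(72 - 65) = 8*7 = 56)
X(N) = (-38 + N)*(2 + N)
(43738 + O(-4, 172))*(X(-190) - 10515) = (43738 + 56)*((-76 + (-190)² - 36*(-190)) - 10515) = 43794*((-76 + 36100 + 6840) - 10515) = 43794*(42864 - 10515) = 43794*32349 = 1416692106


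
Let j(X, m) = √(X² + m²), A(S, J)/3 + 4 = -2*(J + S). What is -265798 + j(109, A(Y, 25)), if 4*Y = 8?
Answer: -265798 + √42157 ≈ -2.6559e+5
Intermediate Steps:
Y = 2 (Y = (¼)*8 = 2)
A(S, J) = -12 - 6*J - 6*S (A(S, J) = -12 + 3*(-2*(J + S)) = -12 + 3*(-2*J - 2*S) = -12 + (-6*J - 6*S) = -12 - 6*J - 6*S)
-265798 + j(109, A(Y, 25)) = -265798 + √(109² + (-12 - 6*25 - 6*2)²) = -265798 + √(11881 + (-12 - 150 - 12)²) = -265798 + √(11881 + (-174)²) = -265798 + √(11881 + 30276) = -265798 + √42157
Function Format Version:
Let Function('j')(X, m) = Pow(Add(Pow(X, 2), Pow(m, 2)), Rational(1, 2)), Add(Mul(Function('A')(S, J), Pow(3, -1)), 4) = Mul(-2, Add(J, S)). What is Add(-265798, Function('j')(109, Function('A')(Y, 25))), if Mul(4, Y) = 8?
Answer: Add(-265798, Pow(42157, Rational(1, 2))) ≈ -2.6559e+5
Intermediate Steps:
Y = 2 (Y = Mul(Rational(1, 4), 8) = 2)
Function('A')(S, J) = Add(-12, Mul(-6, J), Mul(-6, S)) (Function('A')(S, J) = Add(-12, Mul(3, Mul(-2, Add(J, S)))) = Add(-12, Mul(3, Add(Mul(-2, J), Mul(-2, S)))) = Add(-12, Add(Mul(-6, J), Mul(-6, S))) = Add(-12, Mul(-6, J), Mul(-6, S)))
Add(-265798, Function('j')(109, Function('A')(Y, 25))) = Add(-265798, Pow(Add(Pow(109, 2), Pow(Add(-12, Mul(-6, 25), Mul(-6, 2)), 2)), Rational(1, 2))) = Add(-265798, Pow(Add(11881, Pow(Add(-12, -150, -12), 2)), Rational(1, 2))) = Add(-265798, Pow(Add(11881, Pow(-174, 2)), Rational(1, 2))) = Add(-265798, Pow(Add(11881, 30276), Rational(1, 2))) = Add(-265798, Pow(42157, Rational(1, 2)))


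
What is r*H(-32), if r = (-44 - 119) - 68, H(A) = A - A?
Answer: 0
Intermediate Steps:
H(A) = 0
r = -231 (r = -163 - 68 = -231)
r*H(-32) = -231*0 = 0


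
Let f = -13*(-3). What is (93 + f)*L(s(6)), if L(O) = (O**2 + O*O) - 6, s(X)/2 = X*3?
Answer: 341352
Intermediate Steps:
f = 39
s(X) = 6*X (s(X) = 2*(X*3) = 2*(3*X) = 6*X)
L(O) = -6 + 2*O**2 (L(O) = (O**2 + O**2) - 6 = 2*O**2 - 6 = -6 + 2*O**2)
(93 + f)*L(s(6)) = (93 + 39)*(-6 + 2*(6*6)**2) = 132*(-6 + 2*36**2) = 132*(-6 + 2*1296) = 132*(-6 + 2592) = 132*2586 = 341352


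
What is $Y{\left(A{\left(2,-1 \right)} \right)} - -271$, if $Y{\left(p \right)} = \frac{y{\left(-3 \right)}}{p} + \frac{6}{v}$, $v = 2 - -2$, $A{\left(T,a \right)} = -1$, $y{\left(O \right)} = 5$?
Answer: $\frac{535}{2} \approx 267.5$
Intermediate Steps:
$v = 4$ ($v = 2 + 2 = 4$)
$Y{\left(p \right)} = \frac{3}{2} + \frac{5}{p}$ ($Y{\left(p \right)} = \frac{5}{p} + \frac{6}{4} = \frac{5}{p} + 6 \cdot \frac{1}{4} = \frac{5}{p} + \frac{3}{2} = \frac{3}{2} + \frac{5}{p}$)
$Y{\left(A{\left(2,-1 \right)} \right)} - -271 = \left(\frac{3}{2} + \frac{5}{-1}\right) - -271 = \left(\frac{3}{2} + 5 \left(-1\right)\right) + 271 = \left(\frac{3}{2} - 5\right) + 271 = - \frac{7}{2} + 271 = \frac{535}{2}$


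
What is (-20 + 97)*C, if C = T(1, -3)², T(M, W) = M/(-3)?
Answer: 77/9 ≈ 8.5556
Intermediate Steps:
T(M, W) = -M/3 (T(M, W) = M*(-⅓) = -M/3)
C = ⅑ (C = (-⅓*1)² = (-⅓)² = ⅑ ≈ 0.11111)
(-20 + 97)*C = (-20 + 97)*(⅑) = 77*(⅑) = 77/9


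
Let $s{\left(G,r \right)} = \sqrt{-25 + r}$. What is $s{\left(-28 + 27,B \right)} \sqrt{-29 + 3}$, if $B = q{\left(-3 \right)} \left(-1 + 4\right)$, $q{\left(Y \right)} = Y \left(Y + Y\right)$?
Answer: $i \sqrt{754} \approx 27.459 i$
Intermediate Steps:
$q{\left(Y \right)} = 2 Y^{2}$ ($q{\left(Y \right)} = Y 2 Y = 2 Y^{2}$)
$B = 54$ ($B = 2 \left(-3\right)^{2} \left(-1 + 4\right) = 2 \cdot 9 \cdot 3 = 18 \cdot 3 = 54$)
$s{\left(-28 + 27,B \right)} \sqrt{-29 + 3} = \sqrt{-25 + 54} \sqrt{-29 + 3} = \sqrt{29} \sqrt{-26} = \sqrt{29} i \sqrt{26} = i \sqrt{754}$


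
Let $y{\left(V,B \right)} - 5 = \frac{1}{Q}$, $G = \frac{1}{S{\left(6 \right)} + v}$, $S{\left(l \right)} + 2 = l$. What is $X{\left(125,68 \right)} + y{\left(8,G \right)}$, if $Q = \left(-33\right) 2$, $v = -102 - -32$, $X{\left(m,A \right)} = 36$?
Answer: $\frac{2705}{66} \approx 40.985$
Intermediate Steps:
$S{\left(l \right)} = -2 + l$
$v = -70$ ($v = -102 + 32 = -70$)
$G = - \frac{1}{66}$ ($G = \frac{1}{\left(-2 + 6\right) - 70} = \frac{1}{4 - 70} = \frac{1}{-66} = - \frac{1}{66} \approx -0.015152$)
$Q = -66$
$y{\left(V,B \right)} = \frac{329}{66}$ ($y{\left(V,B \right)} = 5 + \frac{1}{-66} = 5 - \frac{1}{66} = \frac{329}{66}$)
$X{\left(125,68 \right)} + y{\left(8,G \right)} = 36 + \frac{329}{66} = \frac{2705}{66}$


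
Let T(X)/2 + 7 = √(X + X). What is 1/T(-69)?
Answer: -7/374 - I*√138/374 ≈ -0.018717 - 0.03141*I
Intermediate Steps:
T(X) = -14 + 2*√2*√X (T(X) = -14 + 2*√(X + X) = -14 + 2*√(2*X) = -14 + 2*(√2*√X) = -14 + 2*√2*√X)
1/T(-69) = 1/(-14 + 2*√2*√(-69)) = 1/(-14 + 2*√2*(I*√69)) = 1/(-14 + 2*I*√138)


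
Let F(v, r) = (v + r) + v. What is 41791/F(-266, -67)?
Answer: -41791/599 ≈ -69.768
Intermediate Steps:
F(v, r) = r + 2*v (F(v, r) = (r + v) + v = r + 2*v)
41791/F(-266, -67) = 41791/(-67 + 2*(-266)) = 41791/(-67 - 532) = 41791/(-599) = 41791*(-1/599) = -41791/599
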